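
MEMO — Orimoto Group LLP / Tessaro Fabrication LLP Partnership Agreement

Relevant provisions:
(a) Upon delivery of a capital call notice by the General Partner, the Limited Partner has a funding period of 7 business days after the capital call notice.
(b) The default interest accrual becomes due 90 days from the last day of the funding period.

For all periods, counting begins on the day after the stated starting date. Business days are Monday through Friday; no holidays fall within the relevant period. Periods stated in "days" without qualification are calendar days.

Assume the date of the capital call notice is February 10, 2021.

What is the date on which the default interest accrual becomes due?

The last day of the funding period: counting 7 business days from Wednesday, February 10, 2021 (Feb 11, Feb 12, Feb 15, Feb 16, Feb 17, Feb 18, Feb 19, skipping weekends) reaches Friday, February 19, 2021.
Adding 90 calendar days to February 19, 2021 gives May 20, 2021, which is the date on which the default interest accrual becomes due.

May 20, 2021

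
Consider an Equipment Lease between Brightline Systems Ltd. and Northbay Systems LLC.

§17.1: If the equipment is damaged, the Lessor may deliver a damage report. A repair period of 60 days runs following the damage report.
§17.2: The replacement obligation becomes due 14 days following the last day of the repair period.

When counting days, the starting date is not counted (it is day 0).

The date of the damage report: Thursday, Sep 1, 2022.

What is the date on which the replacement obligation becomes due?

Nov 14, 2022

The last day of the repair period: 60 calendar days after Sep 1, 2022 is Oct 31, 2022.
Adding 14 calendar days to Oct 31, 2022 gives Nov 14, 2022, which is the date on which the replacement obligation becomes due.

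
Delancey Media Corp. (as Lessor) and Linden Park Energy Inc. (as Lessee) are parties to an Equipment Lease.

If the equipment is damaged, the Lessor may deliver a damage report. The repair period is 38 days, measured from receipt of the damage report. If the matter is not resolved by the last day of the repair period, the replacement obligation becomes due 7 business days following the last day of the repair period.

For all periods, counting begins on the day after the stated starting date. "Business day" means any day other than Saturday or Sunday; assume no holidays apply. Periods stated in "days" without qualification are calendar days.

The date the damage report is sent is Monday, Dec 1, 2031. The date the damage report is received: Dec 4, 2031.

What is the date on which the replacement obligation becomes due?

Adding 38 calendar days to Dec 4, 2031 gives Jan 11, 2032, which is the last day of the repair period.
The date on which the replacement obligation becomes due: counting 7 business days from Sunday, Jan 11, 2032 (Jan 12, Jan 13, Jan 14, Jan 15, Jan 16, Jan 19, Jan 20, skipping weekends) reaches Tuesday, Jan 20, 2032.

Jan 20, 2032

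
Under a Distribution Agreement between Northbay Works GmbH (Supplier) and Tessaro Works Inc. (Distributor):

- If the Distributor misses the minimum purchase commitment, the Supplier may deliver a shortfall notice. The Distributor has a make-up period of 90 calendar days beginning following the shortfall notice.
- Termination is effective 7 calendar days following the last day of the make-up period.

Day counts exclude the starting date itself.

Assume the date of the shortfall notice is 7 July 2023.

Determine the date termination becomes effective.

Adding 90 calendar days to 7 July 2023 gives 5 October 2023, which is the last day of the make-up period.
The date termination becomes effective: 5 October 2023 + 7 days = 12 October 2023.

12 October 2023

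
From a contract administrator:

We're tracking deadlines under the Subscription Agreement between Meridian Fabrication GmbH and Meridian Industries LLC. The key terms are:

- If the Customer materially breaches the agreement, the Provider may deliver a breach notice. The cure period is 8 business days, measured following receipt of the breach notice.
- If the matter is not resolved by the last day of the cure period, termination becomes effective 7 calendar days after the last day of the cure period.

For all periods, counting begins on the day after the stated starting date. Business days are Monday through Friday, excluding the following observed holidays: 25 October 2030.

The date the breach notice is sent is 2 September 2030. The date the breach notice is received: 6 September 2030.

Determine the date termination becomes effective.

The last day of the cure period: 8 business days after Friday, 6 September 2030, skipping weekends — Sep 9, Sep 10, Sep 11, Sep 12, Sep 13, Sep 16, Sep 17, Sep 18 — lands on Wednesday, 18 September 2030.
The date termination becomes effective: 7 calendar days after 18 September 2030 is 25 September 2030.

25 September 2030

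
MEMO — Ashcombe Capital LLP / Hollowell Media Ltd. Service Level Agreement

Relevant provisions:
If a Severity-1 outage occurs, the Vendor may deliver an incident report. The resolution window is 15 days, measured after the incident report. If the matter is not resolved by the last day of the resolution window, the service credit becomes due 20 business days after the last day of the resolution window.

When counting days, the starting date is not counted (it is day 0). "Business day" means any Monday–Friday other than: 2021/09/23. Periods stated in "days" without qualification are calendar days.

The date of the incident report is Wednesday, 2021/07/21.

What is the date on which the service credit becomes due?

Adding 15 calendar days to 2021/07/21 gives 2021/08/05, which is the last day of the resolution window.
The date on which the service credit becomes due: counting 20 business days from Thursday, 2021/08/05 (Aug 6, Aug 9, Aug 10, Aug 11, …, Aug 31, Sep 1, Sep 2, skipping weekends) reaches Thursday, 2021/09/02.

2021/09/02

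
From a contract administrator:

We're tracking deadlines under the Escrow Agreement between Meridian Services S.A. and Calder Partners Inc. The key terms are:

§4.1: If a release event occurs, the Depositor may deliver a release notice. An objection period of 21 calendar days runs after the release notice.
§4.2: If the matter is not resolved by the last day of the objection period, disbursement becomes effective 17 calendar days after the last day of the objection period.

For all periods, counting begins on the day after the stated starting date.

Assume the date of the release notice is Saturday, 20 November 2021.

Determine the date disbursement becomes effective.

Adding 21 calendar days to 20 November 2021 gives 11 December 2021, which is the last day of the objection period.
Adding 17 calendar days to 11 December 2021 gives 28 December 2021, which is the date disbursement becomes effective.

28 December 2021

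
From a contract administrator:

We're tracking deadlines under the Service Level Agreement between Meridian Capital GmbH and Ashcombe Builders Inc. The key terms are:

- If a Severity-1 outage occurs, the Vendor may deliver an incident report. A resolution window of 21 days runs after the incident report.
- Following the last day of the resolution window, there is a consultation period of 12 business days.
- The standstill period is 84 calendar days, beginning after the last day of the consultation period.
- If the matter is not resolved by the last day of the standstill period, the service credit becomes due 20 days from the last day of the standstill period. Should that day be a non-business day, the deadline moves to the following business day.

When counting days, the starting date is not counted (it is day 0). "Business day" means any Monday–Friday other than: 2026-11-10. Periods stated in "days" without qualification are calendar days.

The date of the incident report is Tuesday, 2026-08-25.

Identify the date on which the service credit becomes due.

Adding 21 calendar days to 2026-08-25 gives 2026-09-15, which is the last day of the resolution window.
The last day of the consultation period: counting 12 business days from Tuesday, 2026-09-15 (Sep 16, Sep 17, Sep 18, Sep 21, …, Sep 29, Sep 30, Oct 1, skipping weekends) reaches Thursday, 2026-10-01.
The last day of the standstill period: 2026-10-01 + 84 days = 2026-12-24.
The date on which the service credit becomes due: 20 calendar days after 2026-12-24 is 2027-01-13. 2027-01-13 is a Wednesday and is not a listed holiday, so no roll-forward applies.

2027-01-13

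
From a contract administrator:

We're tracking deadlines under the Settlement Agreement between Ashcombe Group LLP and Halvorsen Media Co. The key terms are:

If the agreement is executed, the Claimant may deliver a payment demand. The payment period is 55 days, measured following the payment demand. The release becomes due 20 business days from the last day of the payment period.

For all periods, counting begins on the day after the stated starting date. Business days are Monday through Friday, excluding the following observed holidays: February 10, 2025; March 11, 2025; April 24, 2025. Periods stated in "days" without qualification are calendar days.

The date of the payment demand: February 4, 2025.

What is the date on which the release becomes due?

Adding 55 calendar days to February 4, 2025 gives March 31, 2025, which is the last day of the payment period.
From Monday, March 31, 2025, 20 business days (Apr 1, Apr 2, Apr 3, Apr 4, …, Apr 25, Apr 28, Apr 29, skipping weekends and the listed holiday on Apr 24) brings us to Tuesday, April 29, 2025, which is the date on which the release becomes due.

April 29, 2025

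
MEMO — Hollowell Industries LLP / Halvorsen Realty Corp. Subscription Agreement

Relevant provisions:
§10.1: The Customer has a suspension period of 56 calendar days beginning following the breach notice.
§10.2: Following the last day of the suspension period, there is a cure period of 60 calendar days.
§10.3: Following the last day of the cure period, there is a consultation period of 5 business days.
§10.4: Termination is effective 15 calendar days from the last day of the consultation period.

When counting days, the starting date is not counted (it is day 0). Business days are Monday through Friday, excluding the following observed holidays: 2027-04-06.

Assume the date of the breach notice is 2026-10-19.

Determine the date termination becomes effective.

The last day of the suspension period: 56 calendar days after 2026-10-19 is 2026-12-14.
Adding 60 calendar days to 2026-12-14 gives 2027-02-12, which is the last day of the cure period.
The last day of the consultation period: 5 business days after Friday, 2027-02-12, skipping weekends — Feb 15, Feb 16, Feb 17, Feb 18, Feb 19 — lands on Friday, 2027-02-19.
The date termination becomes effective: 15 calendar days after 2027-02-19 is 2027-03-06.

2027-03-06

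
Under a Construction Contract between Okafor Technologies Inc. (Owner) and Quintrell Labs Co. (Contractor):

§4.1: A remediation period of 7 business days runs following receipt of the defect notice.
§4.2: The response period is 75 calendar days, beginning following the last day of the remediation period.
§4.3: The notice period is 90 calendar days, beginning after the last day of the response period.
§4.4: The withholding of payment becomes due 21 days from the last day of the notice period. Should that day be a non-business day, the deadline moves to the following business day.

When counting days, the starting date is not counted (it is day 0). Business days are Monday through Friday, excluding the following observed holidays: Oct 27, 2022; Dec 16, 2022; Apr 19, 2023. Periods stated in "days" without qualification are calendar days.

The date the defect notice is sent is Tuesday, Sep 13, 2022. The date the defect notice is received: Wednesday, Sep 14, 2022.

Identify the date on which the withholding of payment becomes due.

Mar 28, 2023

The last day of the remediation period: counting 7 business days from Wednesday, Sep 14, 2022 (Sep 15, Sep 16, Sep 19, Sep 20, Sep 21, Sep 22, Sep 23, skipping weekends) reaches Friday, Sep 23, 2022.
Adding 75 calendar days to Sep 23, 2022 gives Dec 7, 2022, which is the last day of the response period.
The last day of the notice period: Dec 7, 2022 + 90 days = Mar 7, 2023.
Adding 21 calendar days to Mar 7, 2023 gives Mar 28, 2023, which is the date on which the withholding of payment becomes due. Mar 28, 2023 is a Tuesday and is not a listed holiday, so no roll-forward applies.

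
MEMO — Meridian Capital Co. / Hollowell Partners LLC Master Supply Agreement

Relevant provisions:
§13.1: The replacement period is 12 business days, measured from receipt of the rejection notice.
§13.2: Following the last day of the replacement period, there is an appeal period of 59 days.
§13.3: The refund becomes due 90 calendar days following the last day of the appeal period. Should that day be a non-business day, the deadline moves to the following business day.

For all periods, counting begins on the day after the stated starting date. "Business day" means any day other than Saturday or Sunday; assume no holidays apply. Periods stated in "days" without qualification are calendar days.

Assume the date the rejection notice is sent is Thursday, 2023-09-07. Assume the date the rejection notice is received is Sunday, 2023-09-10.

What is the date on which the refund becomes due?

The last day of the replacement period: counting 12 business days from Sunday, 2023-09-10 (Sep 11, Sep 12, Sep 13, Sep 14, …, Sep 22, Sep 25, Sep 26, skipping weekends) reaches Tuesday, 2023-09-26.
Adding 59 calendar days to 2023-09-26 gives 2023-11-24, which is the last day of the appeal period.
The date on which the refund becomes due: 90 calendar days after 2023-11-24 is 2024-02-22. 2024-02-22 is a Thursday, so no roll-forward applies.

2024-02-22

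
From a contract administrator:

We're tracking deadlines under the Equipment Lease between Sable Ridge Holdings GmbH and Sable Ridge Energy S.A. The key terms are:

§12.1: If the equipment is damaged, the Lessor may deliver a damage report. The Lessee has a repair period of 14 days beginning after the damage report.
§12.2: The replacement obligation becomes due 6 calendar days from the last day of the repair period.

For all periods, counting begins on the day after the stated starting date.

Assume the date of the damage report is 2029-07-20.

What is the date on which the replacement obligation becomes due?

The last day of the repair period: 14 calendar days after 2029-07-20 is 2029-08-03.
The date on which the replacement obligation becomes due: 2029-08-03 + 6 days = 2029-08-09.

2029-08-09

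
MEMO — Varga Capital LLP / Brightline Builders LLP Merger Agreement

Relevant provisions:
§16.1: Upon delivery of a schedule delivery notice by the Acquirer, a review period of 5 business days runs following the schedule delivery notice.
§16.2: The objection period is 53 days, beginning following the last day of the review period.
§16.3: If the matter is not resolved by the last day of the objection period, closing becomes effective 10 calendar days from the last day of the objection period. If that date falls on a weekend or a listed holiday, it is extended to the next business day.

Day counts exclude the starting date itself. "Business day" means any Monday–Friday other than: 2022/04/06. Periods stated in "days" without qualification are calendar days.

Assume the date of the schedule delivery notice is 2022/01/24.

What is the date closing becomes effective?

2022/04/04

From Monday, 2022/01/24, 5 business days (Jan 25, Jan 26, Jan 27, Jan 28, Jan 31, skipping weekends) brings us to Monday, 2022/01/31, which is the last day of the review period.
Adding 53 calendar days to 2022/01/31 gives 2022/03/25, which is the last day of the objection period.
The date closing becomes effective: 2022/03/25 + 10 days = 2022/04/04. 2022/04/04 is a Monday and is not a listed holiday, so no roll-forward applies.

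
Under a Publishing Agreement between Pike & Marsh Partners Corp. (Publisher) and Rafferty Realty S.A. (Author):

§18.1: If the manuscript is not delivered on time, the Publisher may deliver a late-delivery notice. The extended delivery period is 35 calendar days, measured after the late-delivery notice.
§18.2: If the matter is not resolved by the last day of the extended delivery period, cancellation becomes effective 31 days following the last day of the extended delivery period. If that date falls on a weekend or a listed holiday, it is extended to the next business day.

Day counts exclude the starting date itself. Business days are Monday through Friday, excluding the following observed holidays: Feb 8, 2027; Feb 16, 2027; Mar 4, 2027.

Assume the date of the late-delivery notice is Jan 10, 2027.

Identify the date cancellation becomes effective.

Mar 17, 2027

The last day of the extended delivery period: 35 calendar days after Jan 10, 2027 is Feb 14, 2027.
The date cancellation becomes effective: 31 calendar days after Feb 14, 2027 is Mar 17, 2027. Mar 17, 2027 is a Wednesday and is not a listed holiday, so no roll-forward applies.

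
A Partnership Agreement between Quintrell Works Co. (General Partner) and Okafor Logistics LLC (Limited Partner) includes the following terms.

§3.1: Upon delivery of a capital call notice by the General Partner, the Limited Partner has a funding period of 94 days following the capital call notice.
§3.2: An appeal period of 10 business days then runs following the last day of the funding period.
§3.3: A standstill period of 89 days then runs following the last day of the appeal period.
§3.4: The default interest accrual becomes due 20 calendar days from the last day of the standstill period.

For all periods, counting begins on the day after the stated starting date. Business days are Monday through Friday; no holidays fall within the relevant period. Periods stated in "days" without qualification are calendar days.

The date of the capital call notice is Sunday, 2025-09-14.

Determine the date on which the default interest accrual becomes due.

The last day of the funding period: 94 calendar days after 2025-09-14 is 2025-12-17.
The last day of the appeal period: counting 10 business days from Wednesday, 2025-12-17 (Dec 18, Dec 19, Dec 22, Dec 23, Dec 24, Dec 25, Dec 26, Dec 29, Dec 30, Dec 31, skipping weekends) reaches Wednesday, 2025-12-31.
The last day of the standstill period: 2025-12-31 + 89 days = 2026-03-30.
Adding 20 calendar days to 2026-03-30 gives 2026-04-19, which is the date on which the default interest accrual becomes due.

2026-04-19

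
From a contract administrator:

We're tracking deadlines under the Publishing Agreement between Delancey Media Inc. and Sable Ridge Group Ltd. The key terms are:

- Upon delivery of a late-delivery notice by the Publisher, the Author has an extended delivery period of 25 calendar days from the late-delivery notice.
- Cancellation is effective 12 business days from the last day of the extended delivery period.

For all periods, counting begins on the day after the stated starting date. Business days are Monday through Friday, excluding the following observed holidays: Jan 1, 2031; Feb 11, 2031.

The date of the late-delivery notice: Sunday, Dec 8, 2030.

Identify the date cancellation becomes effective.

Adding 25 calendar days to Dec 8, 2030 gives Jan 2, 2031, which is the last day of the extended delivery period.
The date cancellation becomes effective: 12 business days after Thursday, Jan 2, 2031, skipping weekends — Jan 3, Jan 6, Jan 7, Jan 8, …, Jan 16, Jan 17, Jan 20 — lands on Monday, Jan 20, 2031.

Jan 20, 2031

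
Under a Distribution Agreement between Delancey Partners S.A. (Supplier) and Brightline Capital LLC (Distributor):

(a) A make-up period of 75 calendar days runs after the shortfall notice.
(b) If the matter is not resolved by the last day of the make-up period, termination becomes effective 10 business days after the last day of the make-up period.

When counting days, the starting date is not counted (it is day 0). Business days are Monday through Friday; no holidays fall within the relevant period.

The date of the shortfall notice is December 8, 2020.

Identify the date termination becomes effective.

March 5, 2021

The last day of the make-up period: December 8, 2020 + 75 days = February 21, 2021.
The date termination becomes effective: counting 10 business days from Sunday, February 21, 2021 (Feb 22, Feb 23, Feb 24, Feb 25, Feb 26, Mar 1, Mar 2, Mar 3, Mar 4, Mar 5, skipping weekends) reaches Friday, March 5, 2021.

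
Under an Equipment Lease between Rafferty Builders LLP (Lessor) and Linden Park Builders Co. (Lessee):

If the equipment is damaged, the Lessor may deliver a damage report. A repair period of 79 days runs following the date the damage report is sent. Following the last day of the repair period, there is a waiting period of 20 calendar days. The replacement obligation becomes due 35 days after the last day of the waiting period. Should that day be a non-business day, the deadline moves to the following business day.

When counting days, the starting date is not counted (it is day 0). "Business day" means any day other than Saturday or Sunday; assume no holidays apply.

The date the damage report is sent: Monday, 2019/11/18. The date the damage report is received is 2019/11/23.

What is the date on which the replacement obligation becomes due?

2020/03/31

The last day of the repair period: 79 calendar days after 2019/11/18 is 2020/02/05.
The last day of the waiting period: 20 calendar days after 2020/02/05 is 2020/02/25.
The date on which the replacement obligation becomes due: 35 calendar days after 2020/02/25 is 2020/03/31. 2020/03/31 is a Tuesday, so no roll-forward applies.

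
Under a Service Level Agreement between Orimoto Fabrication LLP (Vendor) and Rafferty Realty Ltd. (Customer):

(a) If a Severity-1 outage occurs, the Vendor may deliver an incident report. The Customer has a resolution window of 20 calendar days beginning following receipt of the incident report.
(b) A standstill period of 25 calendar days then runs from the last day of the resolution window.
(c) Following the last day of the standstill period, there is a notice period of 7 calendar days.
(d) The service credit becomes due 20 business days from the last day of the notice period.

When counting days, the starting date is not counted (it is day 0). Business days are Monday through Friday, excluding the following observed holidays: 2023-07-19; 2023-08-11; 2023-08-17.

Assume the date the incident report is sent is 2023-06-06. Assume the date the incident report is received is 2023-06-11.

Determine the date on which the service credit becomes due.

2023-09-01

The last day of the resolution window: 2023-06-11 + 20 days = 2023-07-01.
The last day of the standstill period: 25 calendar days after 2023-07-01 is 2023-07-26.
Adding 7 calendar days to 2023-07-26 gives 2023-08-02, which is the last day of the notice period.
From Wednesday, 2023-08-02, 20 business days (Aug 3, Aug 4, Aug 7, Aug 8, …, Aug 30, Aug 31, Sep 1, skipping weekends and the listed holidays on Aug 11, Aug 17) brings us to Friday, 2023-09-01, which is the date on which the service credit becomes due.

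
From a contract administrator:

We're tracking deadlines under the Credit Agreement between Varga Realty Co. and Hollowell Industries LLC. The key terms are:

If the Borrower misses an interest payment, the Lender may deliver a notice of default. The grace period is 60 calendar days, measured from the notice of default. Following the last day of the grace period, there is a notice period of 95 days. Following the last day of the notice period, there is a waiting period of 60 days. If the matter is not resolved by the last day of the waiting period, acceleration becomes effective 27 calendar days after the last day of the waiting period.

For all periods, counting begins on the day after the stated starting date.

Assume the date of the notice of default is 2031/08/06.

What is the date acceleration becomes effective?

2032/04/04

Adding 60 calendar days to 2031/08/06 gives 2031/10/05, which is the last day of the grace period.
The last day of the notice period: 2031/10/05 + 95 days = 2032/01/08.
The last day of the waiting period: 60 calendar days after 2032/01/08 is 2032/03/08.
The date acceleration becomes effective: 27 calendar days after 2032/03/08 is 2032/04/04.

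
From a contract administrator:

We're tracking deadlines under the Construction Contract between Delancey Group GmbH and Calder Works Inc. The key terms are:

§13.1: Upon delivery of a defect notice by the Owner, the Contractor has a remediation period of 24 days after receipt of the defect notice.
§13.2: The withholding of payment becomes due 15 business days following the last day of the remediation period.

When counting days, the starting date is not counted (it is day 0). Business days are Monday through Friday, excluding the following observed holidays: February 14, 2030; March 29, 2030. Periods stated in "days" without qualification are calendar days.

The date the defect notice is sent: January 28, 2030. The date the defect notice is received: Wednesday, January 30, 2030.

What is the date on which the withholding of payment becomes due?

March 15, 2030

The last day of the remediation period: January 30, 2030 + 24 days = February 23, 2030.
From Saturday, February 23, 2030, 15 business days (Feb 25, Feb 26, Feb 27, Feb 28, …, Mar 13, Mar 14, Mar 15, skipping weekends) brings us to Friday, March 15, 2030, which is the date on which the withholding of payment becomes due.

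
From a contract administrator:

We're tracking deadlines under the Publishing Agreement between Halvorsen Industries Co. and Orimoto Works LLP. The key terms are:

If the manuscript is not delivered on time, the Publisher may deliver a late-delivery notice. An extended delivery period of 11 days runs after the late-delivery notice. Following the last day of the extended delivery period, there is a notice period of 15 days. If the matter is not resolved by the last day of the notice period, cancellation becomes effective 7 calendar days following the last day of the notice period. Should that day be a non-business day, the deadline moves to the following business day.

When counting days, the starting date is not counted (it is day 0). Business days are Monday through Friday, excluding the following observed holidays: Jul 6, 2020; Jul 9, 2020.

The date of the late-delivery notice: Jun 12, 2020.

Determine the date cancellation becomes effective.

The last day of the extended delivery period: 11 calendar days after Jun 12, 2020 is Jun 23, 2020.
The last day of the notice period: Jun 23, 2020 + 15 days = Jul 8, 2020.
Adding 7 calendar days to Jul 8, 2020 gives Jul 15, 2020, which is the date cancellation becomes effective. Jul 15, 2020 is a Wednesday and is not a listed holiday, so no roll-forward applies.

Jul 15, 2020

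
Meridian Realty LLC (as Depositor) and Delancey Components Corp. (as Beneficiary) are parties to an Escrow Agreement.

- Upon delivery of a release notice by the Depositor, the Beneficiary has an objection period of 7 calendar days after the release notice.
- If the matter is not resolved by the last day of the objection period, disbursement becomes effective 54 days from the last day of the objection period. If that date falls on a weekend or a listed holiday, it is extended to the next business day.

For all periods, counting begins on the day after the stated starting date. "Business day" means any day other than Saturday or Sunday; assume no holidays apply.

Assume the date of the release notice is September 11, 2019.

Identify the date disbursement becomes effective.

Adding 7 calendar days to September 11, 2019 gives September 18, 2019, which is the last day of the objection period.
The date disbursement becomes effective: September 18, 2019 + 54 days = November 11, 2019. November 11, 2019 is a Monday, so no roll-forward applies.

November 11, 2019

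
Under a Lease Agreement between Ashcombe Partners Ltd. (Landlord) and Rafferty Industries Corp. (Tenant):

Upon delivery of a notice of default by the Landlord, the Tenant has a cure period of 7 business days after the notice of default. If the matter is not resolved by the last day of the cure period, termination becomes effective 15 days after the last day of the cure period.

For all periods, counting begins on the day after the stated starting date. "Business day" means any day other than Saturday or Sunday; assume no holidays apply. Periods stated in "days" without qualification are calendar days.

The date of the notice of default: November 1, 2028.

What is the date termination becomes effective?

November 25, 2028

The last day of the cure period: 7 business days after Wednesday, November 1, 2028, skipping weekends — Nov 2, Nov 3, Nov 6, Nov 7, Nov 8, Nov 9, Nov 10 — lands on Friday, November 10, 2028.
The date termination becomes effective: 15 calendar days after November 10, 2028 is November 25, 2028.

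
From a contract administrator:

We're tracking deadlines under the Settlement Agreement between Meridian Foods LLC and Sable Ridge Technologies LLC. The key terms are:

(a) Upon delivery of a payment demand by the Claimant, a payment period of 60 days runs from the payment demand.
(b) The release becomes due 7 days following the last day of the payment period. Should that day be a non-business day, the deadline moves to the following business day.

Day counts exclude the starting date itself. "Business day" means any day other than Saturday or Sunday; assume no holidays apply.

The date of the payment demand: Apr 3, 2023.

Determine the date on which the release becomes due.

The last day of the payment period: Apr 3, 2023 + 60 days = Jun 2, 2023.
The date on which the release becomes due: 7 calendar days after Jun 2, 2023 is Jun 9, 2023. Jun 9, 2023 is a Friday, so no roll-forward applies.

Jun 9, 2023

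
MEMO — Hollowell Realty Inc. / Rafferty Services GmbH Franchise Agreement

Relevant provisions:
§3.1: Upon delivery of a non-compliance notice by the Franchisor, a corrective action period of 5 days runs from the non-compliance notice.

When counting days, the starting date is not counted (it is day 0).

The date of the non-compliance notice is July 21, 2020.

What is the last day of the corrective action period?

Adding 5 calendar days to July 21, 2020 gives July 26, 2020, which is the last day of the corrective action period.

July 26, 2020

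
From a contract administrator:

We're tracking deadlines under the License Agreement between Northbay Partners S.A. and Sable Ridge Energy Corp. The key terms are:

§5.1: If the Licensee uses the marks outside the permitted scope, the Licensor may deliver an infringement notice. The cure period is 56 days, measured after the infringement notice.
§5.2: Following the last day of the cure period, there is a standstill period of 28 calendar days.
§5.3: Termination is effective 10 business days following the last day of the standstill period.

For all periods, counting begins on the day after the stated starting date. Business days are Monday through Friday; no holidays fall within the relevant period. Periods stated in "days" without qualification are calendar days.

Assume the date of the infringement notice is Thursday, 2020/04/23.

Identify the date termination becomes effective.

Adding 56 calendar days to 2020/04/23 gives 2020/06/18, which is the last day of the cure period.
The last day of the standstill period: 28 calendar days after 2020/06/18 is 2020/07/16.
From Thursday, 2020/07/16, 10 business days (Jul 17, Jul 20, Jul 21, Jul 22, Jul 23, Jul 24, Jul 27, Jul 28, Jul 29, Jul 30, skipping weekends) brings us to Thursday, 2020/07/30, which is the date termination becomes effective.

2020/07/30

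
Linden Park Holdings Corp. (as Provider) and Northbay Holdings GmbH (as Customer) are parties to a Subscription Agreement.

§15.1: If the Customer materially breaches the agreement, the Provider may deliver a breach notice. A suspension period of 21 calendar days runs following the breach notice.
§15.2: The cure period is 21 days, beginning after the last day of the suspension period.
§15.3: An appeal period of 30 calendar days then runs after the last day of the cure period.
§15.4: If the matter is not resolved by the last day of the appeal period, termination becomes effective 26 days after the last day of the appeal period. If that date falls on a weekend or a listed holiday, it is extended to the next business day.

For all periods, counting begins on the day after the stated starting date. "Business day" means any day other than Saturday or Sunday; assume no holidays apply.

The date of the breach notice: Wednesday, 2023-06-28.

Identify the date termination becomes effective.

The last day of the suspension period: 2023-06-28 + 21 days = 2023-07-19.
The last day of the cure period: 21 calendar days after 2023-07-19 is 2023-08-09.
The last day of the appeal period: 2023-08-09 + 30 days = 2023-09-08.
The date termination becomes effective: 2023-09-08 + 26 days = 2023-10-04. 2023-10-04 is a Wednesday, so no roll-forward applies.

2023-10-04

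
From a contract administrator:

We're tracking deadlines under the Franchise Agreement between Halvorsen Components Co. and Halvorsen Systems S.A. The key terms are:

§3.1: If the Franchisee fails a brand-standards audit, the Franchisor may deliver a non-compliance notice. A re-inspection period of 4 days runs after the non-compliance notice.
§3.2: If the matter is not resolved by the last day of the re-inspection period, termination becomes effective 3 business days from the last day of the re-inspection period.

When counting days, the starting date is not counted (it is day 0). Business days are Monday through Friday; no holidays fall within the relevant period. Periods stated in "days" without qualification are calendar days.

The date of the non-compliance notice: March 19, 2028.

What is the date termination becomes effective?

The last day of the re-inspection period: March 19, 2028 + 4 days = March 23, 2028.
From Thursday, March 23, 2028, 3 business days (Mar 24, Mar 27, Mar 28, skipping weekends) brings us to Tuesday, March 28, 2028, which is the date termination becomes effective.

March 28, 2028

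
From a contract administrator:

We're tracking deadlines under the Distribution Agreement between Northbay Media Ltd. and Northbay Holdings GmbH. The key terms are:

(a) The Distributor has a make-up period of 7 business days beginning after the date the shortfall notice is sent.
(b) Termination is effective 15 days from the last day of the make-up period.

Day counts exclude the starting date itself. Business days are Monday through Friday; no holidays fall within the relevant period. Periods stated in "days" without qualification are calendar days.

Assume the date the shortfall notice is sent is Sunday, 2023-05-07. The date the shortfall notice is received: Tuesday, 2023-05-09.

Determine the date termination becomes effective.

2023-05-31

From Sunday, 2023-05-07, 7 business days (May 8, May 9, May 10, May 11, May 12, May 15, May 16, skipping weekends) brings us to Tuesday, 2023-05-16, which is the last day of the make-up period.
The date termination becomes effective: 15 calendar days after 2023-05-16 is 2023-05-31.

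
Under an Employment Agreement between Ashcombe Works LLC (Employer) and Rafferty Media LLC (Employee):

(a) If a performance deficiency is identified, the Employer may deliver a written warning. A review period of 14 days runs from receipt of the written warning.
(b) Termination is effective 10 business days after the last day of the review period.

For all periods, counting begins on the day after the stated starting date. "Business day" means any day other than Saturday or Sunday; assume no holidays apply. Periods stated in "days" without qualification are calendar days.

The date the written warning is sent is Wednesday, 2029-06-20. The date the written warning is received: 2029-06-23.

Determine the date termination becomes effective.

The last day of the review period: 14 calendar days after 2029-06-23 is 2029-07-07.
From Saturday, 2029-07-07, 10 business days (Jul 9, Jul 10, Jul 11, Jul 12, Jul 13, Jul 16, Jul 17, Jul 18, Jul 19, Jul 20, skipping weekends) brings us to Friday, 2029-07-20, which is the date termination becomes effective.

2029-07-20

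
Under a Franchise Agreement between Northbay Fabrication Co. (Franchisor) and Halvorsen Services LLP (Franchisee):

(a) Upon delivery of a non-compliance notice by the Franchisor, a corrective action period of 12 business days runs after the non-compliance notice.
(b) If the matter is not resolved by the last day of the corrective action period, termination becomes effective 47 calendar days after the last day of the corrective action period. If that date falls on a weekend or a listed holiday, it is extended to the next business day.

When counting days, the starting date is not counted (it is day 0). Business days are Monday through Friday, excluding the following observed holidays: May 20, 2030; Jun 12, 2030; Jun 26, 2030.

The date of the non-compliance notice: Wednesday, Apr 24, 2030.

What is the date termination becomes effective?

The last day of the corrective action period: counting 12 business days from Wednesday, Apr 24, 2030 (Apr 25, Apr 26, Apr 29, Apr 30, …, May 8, May 9, May 10, skipping weekends) reaches Friday, May 10, 2030.
The date termination becomes effective: 47 calendar days after May 10, 2030 is Jun 26, 2030. That falls on Wednesday, a listed holiday, so it rolls to the next business day, Thursday, Jun 27, 2030.

Jun 27, 2030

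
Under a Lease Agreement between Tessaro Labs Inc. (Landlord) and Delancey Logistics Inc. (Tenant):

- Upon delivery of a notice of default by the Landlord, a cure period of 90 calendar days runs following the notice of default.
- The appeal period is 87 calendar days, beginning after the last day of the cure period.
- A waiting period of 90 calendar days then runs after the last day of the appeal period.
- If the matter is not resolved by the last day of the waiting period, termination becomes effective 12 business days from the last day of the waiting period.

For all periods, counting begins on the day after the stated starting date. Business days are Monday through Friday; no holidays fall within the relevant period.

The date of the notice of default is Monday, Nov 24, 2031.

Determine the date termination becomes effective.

Sep 2, 2032

The last day of the cure period: 90 calendar days after Nov 24, 2031 is Feb 22, 2032.
Adding 87 calendar days to Feb 22, 2032 gives May 19, 2032, which is the last day of the appeal period.
The last day of the waiting period: 90 calendar days after May 19, 2032 is Aug 17, 2032.
The date termination becomes effective: 12 business days after Tuesday, Aug 17, 2032, skipping weekends — Aug 18, Aug 19, Aug 20, Aug 23, …, Aug 31, Sep 1, Sep 2 — lands on Thursday, Sep 2, 2032.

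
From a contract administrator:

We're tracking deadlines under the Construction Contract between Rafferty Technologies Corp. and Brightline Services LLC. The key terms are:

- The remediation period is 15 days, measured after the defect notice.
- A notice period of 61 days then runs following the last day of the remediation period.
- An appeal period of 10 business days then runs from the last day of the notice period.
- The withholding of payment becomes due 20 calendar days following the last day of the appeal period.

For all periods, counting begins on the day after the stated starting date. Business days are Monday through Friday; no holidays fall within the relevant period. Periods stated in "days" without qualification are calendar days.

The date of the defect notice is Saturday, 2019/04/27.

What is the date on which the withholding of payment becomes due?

2019/08/15

Adding 15 calendar days to 2019/04/27 gives 2019/05/12, which is the last day of the remediation period.
The last day of the notice period: 61 calendar days after 2019/05/12 is 2019/07/12.
The last day of the appeal period: counting 10 business days from Friday, 2019/07/12 (Jul 15, Jul 16, Jul 17, Jul 18, Jul 19, Jul 22, Jul 23, Jul 24, Jul 25, Jul 26, skipping weekends) reaches Friday, 2019/07/26.
The date on which the withholding of payment becomes due: 2019/07/26 + 20 days = 2019/08/15.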